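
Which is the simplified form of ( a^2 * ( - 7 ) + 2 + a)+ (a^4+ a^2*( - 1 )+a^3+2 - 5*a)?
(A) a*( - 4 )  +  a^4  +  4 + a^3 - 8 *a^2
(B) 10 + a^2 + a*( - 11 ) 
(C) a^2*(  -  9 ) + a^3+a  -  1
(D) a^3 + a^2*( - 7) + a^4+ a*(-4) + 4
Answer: A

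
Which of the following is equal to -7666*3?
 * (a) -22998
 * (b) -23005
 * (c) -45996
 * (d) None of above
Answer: a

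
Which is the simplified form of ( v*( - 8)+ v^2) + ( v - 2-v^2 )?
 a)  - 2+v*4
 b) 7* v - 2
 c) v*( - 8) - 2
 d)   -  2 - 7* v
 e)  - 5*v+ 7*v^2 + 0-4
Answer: d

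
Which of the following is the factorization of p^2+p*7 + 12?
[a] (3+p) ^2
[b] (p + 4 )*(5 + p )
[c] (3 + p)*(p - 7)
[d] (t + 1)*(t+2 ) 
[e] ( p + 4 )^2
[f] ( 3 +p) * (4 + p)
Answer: f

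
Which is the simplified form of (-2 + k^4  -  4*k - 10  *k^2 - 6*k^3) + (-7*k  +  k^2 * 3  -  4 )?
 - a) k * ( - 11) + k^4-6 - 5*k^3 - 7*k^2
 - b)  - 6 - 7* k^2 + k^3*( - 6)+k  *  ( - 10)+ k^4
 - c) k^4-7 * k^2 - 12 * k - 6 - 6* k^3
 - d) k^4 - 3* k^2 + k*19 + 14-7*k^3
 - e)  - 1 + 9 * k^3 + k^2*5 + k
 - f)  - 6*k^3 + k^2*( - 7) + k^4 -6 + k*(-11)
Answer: f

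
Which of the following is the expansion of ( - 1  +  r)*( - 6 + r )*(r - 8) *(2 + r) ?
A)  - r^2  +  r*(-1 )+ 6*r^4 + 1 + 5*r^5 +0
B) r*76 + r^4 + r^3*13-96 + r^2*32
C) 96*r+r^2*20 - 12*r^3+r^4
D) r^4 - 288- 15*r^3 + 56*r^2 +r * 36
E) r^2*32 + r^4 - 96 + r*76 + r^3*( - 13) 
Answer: E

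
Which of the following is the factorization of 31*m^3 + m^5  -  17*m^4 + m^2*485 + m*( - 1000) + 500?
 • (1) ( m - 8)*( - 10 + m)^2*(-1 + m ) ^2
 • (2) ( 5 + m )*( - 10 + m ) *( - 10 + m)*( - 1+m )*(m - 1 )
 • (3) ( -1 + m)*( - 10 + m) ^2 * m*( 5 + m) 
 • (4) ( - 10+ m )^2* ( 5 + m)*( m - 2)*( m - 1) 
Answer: 2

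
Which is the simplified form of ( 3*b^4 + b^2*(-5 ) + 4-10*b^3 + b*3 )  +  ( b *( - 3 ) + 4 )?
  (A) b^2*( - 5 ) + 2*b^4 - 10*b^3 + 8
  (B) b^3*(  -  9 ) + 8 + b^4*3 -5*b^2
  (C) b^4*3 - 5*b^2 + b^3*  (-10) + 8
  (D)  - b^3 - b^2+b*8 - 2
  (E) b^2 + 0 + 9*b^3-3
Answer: C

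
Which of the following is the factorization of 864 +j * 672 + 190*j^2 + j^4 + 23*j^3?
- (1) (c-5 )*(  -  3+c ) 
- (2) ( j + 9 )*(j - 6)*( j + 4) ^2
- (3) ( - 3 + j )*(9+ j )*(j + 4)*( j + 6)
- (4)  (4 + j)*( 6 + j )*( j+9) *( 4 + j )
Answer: 4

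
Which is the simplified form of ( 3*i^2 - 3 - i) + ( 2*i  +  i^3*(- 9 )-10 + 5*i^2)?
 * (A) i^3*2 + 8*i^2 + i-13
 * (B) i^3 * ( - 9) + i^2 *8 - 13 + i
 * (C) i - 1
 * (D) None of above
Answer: B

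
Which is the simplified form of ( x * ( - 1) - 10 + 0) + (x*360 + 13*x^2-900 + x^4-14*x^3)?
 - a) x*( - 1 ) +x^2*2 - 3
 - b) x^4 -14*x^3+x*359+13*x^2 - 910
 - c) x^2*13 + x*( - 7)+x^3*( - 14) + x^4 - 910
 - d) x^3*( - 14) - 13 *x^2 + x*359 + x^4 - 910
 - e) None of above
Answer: b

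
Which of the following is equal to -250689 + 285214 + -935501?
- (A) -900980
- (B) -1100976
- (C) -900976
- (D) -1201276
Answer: C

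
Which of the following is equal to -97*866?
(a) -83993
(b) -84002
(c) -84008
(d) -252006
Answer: b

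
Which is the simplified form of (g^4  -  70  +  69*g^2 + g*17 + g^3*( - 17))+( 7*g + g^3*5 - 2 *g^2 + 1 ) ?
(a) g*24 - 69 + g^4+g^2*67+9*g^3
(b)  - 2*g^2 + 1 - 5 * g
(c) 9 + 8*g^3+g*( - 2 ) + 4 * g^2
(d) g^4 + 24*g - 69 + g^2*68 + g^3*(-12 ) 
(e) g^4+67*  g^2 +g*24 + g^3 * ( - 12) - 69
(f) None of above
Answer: e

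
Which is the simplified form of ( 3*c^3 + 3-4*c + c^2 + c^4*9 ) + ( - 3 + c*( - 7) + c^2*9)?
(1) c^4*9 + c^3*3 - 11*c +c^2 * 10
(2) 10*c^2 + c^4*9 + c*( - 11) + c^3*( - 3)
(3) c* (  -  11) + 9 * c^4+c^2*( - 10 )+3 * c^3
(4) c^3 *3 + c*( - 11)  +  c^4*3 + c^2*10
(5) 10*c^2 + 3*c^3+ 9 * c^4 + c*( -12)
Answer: 1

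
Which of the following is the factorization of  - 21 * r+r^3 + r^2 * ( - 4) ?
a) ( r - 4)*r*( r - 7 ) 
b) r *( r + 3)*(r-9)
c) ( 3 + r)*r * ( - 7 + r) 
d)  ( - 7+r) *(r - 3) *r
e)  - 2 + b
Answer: c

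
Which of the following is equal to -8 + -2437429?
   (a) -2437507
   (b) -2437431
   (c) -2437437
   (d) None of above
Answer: c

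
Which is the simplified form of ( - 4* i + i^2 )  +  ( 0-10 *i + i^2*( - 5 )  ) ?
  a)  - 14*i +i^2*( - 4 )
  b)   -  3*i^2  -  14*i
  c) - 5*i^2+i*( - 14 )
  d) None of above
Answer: a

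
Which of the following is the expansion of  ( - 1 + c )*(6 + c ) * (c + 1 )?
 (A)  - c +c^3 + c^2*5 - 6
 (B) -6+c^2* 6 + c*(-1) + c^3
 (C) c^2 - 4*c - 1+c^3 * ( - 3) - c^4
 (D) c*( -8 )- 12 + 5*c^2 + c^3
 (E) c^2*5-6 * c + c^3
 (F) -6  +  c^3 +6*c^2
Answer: B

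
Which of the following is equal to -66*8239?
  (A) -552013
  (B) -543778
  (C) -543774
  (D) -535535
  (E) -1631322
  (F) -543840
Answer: C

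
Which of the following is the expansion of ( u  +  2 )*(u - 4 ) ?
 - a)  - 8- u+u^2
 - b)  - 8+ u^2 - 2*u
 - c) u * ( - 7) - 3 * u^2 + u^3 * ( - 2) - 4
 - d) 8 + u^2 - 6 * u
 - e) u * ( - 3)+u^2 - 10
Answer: b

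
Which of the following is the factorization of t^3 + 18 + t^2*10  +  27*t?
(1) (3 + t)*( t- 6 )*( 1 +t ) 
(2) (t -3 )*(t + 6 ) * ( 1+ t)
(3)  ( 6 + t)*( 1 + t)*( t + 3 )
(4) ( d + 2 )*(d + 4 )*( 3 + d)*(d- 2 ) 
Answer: 3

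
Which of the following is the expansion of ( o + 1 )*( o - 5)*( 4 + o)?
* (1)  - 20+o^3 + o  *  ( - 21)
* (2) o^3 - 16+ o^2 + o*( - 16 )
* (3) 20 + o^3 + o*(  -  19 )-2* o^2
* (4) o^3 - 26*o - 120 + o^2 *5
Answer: 1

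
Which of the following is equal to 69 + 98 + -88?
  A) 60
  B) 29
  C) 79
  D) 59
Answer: C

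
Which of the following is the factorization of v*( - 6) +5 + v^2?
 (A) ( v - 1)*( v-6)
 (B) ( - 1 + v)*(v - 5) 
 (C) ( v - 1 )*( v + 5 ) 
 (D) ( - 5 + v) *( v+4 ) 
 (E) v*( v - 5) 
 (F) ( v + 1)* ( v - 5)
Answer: B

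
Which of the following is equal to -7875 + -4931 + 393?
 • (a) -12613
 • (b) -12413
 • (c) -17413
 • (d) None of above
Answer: b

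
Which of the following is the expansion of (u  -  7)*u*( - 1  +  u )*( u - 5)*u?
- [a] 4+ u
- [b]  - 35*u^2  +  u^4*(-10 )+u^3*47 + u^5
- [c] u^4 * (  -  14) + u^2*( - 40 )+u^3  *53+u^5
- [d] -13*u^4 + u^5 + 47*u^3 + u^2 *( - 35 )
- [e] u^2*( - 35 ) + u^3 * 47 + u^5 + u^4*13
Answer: d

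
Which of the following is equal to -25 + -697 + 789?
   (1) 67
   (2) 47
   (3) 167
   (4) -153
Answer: 1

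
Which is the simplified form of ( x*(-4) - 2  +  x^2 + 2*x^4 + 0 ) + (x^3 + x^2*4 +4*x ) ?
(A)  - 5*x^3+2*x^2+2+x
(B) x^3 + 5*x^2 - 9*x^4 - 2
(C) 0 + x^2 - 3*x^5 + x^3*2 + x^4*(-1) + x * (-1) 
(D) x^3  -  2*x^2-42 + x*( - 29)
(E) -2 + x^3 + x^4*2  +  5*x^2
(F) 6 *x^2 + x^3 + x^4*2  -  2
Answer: E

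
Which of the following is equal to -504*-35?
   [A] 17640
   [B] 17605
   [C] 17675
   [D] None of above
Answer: A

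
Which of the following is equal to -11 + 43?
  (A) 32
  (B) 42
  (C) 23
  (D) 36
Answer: A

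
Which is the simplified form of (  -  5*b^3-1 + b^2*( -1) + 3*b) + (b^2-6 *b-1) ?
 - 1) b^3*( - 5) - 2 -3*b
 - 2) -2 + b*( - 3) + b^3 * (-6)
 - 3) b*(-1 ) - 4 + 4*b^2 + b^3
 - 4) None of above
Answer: 1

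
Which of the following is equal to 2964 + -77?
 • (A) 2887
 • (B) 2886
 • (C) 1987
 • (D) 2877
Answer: A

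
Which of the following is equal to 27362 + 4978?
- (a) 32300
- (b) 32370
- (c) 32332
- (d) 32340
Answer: d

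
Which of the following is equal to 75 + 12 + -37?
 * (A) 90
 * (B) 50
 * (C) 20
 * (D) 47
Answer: B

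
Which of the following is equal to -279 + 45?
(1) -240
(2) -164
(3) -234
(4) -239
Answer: 3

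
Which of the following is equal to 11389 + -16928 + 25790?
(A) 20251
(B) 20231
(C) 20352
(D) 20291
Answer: A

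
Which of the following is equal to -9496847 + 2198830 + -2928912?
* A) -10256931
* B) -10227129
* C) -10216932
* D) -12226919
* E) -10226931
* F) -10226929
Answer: F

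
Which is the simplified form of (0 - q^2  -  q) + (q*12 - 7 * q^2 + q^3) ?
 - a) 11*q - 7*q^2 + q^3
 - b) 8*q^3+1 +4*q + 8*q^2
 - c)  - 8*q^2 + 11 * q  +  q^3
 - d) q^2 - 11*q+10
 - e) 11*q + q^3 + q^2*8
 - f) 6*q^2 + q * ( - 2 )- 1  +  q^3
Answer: c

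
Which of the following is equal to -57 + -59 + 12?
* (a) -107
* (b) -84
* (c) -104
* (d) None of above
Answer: c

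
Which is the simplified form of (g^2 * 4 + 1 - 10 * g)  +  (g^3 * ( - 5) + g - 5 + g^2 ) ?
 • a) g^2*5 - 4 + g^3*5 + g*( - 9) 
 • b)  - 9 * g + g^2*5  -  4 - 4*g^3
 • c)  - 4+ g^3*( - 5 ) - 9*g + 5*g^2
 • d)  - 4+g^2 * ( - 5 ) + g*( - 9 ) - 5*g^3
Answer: c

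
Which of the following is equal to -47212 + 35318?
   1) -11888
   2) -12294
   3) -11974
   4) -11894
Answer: 4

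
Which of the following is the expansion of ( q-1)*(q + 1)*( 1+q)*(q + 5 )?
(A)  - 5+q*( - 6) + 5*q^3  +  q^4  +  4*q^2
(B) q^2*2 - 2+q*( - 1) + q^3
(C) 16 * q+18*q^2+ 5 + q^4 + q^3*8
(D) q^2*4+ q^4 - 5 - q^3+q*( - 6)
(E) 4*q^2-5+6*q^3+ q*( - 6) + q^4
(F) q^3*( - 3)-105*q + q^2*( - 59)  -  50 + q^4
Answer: E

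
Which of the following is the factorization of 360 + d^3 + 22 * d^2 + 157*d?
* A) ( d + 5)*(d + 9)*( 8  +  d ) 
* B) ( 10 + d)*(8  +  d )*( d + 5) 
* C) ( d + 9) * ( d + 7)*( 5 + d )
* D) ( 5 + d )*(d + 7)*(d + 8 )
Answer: A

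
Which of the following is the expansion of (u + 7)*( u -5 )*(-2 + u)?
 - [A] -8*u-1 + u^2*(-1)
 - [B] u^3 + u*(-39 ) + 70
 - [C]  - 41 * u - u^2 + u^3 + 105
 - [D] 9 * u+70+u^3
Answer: B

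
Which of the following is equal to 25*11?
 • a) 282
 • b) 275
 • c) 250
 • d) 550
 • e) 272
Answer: b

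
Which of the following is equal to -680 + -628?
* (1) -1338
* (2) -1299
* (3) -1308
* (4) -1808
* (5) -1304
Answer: 3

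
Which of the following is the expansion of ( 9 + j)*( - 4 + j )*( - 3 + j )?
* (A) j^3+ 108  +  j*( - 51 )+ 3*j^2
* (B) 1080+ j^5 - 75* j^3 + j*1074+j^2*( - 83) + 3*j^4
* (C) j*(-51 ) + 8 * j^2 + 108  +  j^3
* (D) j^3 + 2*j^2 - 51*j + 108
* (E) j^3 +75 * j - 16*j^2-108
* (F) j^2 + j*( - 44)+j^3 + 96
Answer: D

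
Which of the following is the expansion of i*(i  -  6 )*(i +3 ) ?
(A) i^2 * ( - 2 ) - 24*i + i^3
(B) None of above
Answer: B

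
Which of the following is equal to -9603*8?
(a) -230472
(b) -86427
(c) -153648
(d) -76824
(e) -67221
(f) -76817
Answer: d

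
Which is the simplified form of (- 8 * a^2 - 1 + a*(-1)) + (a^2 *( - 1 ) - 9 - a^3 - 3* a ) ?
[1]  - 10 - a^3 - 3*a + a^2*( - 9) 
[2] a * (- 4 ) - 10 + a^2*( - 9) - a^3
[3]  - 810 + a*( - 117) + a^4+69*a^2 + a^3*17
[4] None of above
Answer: 2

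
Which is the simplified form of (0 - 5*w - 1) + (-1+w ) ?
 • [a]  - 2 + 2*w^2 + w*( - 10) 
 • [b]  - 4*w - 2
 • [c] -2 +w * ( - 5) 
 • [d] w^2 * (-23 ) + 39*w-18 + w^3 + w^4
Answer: b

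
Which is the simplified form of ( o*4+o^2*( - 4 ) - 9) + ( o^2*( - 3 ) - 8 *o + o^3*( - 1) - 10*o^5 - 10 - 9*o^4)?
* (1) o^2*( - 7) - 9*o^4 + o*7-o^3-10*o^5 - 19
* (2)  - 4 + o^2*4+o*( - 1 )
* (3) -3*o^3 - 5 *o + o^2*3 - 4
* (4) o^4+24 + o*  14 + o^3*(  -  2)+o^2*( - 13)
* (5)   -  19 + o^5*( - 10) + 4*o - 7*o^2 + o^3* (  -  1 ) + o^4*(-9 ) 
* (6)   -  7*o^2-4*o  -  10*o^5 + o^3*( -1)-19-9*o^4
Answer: 6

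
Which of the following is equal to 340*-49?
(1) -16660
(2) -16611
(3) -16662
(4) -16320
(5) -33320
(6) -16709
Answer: 1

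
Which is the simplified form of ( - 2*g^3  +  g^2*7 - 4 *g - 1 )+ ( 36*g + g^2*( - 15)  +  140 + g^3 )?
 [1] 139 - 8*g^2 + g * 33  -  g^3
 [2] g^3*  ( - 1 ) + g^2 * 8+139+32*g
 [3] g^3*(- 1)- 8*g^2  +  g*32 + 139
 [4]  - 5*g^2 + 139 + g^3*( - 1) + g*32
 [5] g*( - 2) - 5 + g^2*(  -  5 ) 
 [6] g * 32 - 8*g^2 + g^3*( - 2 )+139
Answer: 3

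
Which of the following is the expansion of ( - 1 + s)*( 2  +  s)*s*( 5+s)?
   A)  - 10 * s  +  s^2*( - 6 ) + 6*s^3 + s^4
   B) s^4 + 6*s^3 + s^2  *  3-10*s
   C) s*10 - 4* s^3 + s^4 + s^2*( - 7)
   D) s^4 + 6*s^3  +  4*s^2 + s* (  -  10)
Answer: B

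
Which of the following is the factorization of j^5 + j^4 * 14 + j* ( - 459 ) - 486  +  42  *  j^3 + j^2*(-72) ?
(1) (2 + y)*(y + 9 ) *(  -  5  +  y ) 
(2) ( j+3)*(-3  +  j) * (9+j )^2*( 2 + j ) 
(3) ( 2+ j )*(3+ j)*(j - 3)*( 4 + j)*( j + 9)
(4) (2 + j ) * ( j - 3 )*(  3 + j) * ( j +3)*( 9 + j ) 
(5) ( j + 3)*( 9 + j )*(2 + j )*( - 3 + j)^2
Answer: 4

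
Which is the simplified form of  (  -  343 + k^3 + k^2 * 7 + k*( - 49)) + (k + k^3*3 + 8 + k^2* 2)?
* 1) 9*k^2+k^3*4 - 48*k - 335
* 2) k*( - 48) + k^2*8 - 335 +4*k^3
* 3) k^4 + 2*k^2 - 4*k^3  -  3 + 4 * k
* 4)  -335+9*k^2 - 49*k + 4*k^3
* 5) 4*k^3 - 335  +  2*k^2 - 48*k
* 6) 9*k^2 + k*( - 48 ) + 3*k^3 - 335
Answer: 1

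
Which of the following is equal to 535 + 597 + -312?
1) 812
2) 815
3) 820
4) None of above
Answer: 3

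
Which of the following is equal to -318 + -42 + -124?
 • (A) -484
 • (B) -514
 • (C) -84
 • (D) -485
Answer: A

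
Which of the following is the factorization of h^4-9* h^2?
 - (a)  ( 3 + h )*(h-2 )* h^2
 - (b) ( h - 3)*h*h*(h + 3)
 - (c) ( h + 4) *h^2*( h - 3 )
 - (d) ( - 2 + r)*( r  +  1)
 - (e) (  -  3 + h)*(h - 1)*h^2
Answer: b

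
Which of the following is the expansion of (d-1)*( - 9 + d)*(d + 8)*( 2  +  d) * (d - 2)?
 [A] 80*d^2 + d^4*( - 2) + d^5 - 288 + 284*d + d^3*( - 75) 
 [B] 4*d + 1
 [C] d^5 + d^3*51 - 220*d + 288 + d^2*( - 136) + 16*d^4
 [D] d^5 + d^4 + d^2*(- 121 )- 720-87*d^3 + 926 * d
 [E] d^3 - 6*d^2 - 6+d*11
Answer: A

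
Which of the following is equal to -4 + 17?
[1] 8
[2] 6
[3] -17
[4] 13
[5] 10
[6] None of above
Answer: 4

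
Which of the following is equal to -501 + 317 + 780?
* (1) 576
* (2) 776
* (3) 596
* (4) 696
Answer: 3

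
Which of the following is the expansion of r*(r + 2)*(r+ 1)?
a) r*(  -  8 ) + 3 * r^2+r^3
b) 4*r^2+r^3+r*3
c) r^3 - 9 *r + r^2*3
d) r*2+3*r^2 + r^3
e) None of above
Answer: d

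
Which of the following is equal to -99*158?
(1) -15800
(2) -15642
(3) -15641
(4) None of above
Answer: 2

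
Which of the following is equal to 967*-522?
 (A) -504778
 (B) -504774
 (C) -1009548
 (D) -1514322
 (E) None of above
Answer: B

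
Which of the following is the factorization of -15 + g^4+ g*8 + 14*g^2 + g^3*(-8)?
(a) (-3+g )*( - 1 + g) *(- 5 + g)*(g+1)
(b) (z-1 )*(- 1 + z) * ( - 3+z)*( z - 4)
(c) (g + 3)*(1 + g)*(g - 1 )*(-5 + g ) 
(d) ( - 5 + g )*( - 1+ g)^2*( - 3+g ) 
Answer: a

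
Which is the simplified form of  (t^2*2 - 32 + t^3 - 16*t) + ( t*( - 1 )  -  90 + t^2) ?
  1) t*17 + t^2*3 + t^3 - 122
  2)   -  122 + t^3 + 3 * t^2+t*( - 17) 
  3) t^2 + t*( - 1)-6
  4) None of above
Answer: 2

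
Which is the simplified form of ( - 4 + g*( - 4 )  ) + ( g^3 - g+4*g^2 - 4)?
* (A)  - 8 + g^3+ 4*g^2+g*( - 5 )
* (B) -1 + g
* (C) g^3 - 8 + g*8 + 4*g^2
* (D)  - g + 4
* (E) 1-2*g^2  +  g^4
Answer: A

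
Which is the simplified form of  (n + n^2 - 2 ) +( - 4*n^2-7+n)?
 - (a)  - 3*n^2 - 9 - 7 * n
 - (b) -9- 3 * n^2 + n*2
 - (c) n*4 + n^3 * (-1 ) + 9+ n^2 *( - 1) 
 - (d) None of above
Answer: b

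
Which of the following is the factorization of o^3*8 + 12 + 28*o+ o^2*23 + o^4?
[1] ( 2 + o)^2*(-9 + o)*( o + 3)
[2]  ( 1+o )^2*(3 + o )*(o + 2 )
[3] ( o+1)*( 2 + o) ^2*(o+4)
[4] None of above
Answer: 4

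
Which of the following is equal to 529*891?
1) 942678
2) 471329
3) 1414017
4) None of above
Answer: 4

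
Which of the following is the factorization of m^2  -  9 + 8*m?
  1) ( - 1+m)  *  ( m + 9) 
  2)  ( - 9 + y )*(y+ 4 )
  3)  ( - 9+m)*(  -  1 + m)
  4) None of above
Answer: 1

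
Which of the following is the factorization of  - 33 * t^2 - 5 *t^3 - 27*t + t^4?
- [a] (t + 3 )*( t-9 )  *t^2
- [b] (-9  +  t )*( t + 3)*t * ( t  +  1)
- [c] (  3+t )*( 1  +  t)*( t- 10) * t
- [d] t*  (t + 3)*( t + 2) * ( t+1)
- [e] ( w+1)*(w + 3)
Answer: b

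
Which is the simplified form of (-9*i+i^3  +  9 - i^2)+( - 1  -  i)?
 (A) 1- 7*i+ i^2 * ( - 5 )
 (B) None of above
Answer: B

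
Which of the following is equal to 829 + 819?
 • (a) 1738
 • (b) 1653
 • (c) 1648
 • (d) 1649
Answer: c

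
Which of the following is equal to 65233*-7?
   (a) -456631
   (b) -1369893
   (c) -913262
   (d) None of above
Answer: a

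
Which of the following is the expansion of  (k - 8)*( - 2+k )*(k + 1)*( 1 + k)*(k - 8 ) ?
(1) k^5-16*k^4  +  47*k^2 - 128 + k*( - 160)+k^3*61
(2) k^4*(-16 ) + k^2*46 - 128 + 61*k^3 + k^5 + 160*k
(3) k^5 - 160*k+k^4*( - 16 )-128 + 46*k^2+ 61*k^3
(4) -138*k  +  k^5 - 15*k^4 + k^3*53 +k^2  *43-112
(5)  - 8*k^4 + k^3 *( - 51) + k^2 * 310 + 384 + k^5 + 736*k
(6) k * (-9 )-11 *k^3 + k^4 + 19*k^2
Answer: 3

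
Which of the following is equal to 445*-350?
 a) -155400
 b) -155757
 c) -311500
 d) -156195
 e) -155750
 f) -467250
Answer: e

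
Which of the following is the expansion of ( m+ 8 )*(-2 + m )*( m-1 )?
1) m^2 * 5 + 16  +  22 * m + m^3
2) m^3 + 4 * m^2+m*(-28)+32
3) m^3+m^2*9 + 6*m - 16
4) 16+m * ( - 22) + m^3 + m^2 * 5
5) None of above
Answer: 4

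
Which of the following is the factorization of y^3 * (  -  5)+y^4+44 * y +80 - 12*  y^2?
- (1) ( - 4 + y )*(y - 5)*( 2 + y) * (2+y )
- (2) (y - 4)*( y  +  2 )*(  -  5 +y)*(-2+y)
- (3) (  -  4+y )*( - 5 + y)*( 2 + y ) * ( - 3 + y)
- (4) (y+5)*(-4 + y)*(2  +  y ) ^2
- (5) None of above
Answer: 1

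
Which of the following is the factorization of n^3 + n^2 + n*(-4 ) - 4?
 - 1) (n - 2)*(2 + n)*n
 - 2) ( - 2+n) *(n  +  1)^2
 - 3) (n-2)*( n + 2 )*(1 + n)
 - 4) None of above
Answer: 3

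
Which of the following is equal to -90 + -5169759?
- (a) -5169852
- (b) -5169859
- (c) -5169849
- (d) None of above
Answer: c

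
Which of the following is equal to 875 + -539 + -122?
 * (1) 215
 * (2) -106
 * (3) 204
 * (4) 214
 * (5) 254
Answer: 4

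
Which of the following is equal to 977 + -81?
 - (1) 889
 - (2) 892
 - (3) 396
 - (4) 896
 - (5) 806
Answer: 4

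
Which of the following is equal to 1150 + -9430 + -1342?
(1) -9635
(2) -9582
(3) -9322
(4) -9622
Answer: 4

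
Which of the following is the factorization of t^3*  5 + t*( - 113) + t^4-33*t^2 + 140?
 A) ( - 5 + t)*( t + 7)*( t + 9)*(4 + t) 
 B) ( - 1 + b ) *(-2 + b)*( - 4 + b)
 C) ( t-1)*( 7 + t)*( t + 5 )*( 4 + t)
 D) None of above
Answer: D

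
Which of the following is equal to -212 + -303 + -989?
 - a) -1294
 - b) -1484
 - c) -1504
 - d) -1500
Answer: c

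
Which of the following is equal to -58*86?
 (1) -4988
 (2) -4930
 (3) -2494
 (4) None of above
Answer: 1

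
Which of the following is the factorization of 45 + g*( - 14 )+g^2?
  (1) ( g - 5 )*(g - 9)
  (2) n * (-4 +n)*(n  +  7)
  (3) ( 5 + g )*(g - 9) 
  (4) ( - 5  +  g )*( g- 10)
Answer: 1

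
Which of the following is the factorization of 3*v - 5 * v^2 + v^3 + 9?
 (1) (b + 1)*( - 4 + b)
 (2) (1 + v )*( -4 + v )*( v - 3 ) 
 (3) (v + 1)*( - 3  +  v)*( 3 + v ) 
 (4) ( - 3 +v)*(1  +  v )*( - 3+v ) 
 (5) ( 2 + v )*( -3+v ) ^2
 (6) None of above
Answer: 4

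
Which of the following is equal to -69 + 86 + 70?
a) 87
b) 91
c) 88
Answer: a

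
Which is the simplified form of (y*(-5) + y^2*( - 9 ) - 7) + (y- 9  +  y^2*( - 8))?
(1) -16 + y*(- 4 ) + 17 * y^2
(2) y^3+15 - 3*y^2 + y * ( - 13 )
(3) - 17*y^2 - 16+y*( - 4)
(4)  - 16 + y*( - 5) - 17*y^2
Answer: 3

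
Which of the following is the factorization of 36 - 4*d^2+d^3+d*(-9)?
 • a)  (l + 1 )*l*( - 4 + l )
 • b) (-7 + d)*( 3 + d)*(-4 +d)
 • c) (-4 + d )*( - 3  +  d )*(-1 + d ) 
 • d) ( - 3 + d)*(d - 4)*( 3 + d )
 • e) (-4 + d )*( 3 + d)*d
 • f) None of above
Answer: d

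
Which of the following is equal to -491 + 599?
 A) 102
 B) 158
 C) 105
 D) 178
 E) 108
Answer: E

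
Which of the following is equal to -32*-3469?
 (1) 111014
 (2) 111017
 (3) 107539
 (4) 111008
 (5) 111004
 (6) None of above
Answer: 4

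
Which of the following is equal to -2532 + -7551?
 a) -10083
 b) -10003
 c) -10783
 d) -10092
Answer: a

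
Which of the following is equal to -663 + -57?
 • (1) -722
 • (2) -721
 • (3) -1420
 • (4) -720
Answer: 4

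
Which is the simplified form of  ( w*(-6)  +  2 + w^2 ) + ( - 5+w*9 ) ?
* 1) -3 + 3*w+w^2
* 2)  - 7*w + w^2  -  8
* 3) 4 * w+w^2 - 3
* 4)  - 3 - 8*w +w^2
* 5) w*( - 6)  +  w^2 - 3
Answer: 1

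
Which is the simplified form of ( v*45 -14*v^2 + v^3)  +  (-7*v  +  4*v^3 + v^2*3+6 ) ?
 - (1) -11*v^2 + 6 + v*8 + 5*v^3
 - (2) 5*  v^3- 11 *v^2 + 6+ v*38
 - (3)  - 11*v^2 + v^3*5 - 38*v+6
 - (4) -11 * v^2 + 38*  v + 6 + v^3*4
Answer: 2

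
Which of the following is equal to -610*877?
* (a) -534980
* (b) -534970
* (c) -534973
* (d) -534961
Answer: b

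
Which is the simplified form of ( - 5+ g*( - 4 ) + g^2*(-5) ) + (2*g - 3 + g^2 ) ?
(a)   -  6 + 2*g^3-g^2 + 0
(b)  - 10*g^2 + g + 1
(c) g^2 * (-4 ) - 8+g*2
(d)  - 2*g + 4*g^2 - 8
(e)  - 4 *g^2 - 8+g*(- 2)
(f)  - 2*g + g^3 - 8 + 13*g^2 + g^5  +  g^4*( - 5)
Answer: e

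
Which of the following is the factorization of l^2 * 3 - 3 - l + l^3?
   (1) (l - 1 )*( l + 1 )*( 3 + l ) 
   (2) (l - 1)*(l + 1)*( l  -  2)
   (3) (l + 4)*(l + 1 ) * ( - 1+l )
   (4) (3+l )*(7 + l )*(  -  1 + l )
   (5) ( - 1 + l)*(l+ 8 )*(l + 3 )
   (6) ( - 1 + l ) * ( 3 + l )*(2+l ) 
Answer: 1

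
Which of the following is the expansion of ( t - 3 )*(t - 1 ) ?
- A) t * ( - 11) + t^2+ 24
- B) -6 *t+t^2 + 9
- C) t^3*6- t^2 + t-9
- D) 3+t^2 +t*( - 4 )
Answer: D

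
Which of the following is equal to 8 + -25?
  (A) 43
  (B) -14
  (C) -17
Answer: C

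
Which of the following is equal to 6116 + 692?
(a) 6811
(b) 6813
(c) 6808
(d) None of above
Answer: c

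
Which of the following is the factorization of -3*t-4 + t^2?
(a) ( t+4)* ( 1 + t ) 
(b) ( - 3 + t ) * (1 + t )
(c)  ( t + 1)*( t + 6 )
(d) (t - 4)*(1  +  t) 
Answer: d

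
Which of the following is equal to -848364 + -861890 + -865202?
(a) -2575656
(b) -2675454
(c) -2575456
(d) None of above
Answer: c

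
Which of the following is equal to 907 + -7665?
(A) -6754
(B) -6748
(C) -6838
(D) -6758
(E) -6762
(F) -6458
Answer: D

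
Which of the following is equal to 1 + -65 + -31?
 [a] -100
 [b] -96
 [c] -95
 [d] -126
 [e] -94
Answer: c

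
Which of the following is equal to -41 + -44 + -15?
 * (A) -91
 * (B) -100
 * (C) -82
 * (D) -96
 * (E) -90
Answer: B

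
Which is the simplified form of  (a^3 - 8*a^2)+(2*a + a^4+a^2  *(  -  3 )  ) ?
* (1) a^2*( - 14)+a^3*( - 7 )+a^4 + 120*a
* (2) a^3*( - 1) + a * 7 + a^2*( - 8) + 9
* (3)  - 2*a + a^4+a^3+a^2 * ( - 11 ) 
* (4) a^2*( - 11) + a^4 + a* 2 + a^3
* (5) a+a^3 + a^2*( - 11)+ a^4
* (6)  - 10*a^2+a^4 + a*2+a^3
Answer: 4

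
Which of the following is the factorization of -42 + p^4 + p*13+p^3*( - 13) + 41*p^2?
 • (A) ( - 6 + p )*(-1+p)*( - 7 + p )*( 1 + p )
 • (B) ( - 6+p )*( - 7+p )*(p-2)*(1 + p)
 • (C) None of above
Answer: A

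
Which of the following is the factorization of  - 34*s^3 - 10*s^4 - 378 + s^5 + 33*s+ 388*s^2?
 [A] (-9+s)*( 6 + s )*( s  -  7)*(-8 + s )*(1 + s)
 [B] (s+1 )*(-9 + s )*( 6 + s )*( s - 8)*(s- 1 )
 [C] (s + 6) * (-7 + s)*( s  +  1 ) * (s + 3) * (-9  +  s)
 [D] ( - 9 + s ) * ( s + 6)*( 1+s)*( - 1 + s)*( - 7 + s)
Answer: D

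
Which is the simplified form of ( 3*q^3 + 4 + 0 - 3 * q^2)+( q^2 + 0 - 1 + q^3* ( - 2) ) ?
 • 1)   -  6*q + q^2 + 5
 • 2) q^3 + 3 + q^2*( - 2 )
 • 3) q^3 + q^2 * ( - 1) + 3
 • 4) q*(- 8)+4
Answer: 2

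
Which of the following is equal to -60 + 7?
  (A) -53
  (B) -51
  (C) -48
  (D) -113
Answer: A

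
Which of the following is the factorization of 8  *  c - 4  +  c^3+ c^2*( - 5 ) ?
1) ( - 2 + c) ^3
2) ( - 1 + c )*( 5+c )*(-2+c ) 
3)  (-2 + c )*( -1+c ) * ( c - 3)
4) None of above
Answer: 4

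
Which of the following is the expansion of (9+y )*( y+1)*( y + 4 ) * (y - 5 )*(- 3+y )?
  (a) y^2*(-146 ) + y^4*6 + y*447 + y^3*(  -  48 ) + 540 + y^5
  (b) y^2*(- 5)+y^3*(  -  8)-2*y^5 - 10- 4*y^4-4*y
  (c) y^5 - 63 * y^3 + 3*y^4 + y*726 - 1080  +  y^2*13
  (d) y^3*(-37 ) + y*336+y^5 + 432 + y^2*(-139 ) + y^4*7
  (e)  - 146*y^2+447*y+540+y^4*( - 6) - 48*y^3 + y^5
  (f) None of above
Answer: a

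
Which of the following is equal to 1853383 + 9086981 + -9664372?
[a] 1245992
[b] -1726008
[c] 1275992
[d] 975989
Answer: c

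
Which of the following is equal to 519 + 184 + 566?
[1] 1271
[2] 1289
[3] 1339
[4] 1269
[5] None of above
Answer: 4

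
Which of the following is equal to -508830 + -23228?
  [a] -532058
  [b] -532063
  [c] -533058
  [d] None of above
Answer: a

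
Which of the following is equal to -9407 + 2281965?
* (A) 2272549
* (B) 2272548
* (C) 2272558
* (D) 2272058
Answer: C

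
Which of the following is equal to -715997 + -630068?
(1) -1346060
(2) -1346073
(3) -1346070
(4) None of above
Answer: 4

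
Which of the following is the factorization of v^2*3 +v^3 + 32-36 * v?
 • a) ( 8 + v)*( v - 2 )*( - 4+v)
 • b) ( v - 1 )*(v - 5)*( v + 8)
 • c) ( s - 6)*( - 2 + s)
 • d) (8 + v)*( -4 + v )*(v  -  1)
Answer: d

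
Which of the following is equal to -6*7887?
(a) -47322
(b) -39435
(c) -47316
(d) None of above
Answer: a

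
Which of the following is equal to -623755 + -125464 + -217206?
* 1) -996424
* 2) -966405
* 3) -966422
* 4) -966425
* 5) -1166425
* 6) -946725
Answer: 4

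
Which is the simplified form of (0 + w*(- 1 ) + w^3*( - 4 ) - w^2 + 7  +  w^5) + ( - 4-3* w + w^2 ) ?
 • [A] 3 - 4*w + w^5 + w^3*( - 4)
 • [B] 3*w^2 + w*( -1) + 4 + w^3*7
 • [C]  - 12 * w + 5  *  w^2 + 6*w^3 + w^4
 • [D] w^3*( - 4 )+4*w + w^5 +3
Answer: A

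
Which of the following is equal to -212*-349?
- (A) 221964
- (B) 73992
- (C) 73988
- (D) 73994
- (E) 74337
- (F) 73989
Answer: C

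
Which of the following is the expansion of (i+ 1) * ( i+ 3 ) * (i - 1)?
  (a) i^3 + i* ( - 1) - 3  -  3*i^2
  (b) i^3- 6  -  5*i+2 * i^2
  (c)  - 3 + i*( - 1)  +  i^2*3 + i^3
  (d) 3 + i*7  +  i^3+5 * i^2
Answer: c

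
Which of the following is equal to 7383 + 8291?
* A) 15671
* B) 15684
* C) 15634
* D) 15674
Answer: D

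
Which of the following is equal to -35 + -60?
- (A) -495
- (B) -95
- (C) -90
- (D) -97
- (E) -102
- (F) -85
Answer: B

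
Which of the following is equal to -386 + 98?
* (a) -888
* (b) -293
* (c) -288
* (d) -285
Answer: c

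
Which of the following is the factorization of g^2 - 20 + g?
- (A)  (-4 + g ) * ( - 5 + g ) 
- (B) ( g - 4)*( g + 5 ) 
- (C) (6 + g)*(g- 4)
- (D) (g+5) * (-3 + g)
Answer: B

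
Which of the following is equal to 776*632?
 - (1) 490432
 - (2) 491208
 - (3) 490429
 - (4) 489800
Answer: 1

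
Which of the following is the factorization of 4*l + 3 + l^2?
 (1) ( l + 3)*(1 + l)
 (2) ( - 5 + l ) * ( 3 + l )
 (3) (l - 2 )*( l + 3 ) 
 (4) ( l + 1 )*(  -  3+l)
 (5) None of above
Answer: 1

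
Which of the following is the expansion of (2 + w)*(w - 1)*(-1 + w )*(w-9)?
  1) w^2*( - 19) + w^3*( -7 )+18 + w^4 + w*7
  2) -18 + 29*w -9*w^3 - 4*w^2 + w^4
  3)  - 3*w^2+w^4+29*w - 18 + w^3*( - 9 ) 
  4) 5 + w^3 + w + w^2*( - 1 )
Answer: 3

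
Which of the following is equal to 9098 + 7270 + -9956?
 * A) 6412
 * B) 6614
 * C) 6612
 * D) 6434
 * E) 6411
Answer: A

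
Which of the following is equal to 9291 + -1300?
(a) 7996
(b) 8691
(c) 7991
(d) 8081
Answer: c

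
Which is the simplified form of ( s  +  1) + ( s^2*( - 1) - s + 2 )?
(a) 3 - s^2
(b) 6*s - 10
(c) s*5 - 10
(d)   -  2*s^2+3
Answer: a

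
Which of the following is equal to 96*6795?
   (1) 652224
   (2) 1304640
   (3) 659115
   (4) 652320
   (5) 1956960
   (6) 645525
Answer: 4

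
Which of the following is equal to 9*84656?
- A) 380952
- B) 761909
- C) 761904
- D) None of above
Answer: C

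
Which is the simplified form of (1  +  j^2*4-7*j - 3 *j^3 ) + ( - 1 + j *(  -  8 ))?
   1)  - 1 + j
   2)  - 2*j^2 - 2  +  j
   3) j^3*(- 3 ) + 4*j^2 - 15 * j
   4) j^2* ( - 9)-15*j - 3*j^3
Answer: 3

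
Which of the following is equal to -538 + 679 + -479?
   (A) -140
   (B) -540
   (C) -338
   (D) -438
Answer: C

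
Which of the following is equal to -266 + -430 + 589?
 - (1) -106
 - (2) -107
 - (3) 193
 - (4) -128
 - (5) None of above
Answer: 2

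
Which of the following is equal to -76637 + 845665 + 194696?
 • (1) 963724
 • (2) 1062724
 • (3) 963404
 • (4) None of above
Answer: 1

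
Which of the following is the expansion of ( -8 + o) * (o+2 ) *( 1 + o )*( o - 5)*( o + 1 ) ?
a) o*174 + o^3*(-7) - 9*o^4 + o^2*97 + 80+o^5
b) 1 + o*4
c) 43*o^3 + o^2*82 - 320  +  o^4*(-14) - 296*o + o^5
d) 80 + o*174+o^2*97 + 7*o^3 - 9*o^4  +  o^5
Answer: a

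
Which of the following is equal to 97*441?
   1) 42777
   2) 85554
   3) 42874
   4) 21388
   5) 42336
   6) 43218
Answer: 1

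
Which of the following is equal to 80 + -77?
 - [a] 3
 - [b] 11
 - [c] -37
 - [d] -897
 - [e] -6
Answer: a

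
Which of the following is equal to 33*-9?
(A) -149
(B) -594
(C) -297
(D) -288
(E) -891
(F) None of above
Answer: C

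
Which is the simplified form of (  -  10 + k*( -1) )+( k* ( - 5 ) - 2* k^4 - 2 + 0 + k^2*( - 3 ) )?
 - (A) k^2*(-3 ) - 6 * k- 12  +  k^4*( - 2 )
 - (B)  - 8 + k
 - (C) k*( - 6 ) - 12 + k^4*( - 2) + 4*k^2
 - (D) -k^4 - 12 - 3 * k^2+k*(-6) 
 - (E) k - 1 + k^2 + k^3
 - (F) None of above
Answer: A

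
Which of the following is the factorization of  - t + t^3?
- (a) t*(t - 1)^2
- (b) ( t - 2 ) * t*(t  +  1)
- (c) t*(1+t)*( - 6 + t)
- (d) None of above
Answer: d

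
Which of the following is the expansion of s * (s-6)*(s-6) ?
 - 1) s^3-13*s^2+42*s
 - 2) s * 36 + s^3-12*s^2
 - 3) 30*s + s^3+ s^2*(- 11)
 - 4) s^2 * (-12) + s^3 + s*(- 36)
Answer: 2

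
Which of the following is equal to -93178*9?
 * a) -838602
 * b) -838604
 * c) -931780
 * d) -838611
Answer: a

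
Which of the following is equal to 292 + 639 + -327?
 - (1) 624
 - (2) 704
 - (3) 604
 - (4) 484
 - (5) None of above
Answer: 3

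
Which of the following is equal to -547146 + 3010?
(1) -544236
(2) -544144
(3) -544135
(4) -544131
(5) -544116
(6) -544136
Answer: 6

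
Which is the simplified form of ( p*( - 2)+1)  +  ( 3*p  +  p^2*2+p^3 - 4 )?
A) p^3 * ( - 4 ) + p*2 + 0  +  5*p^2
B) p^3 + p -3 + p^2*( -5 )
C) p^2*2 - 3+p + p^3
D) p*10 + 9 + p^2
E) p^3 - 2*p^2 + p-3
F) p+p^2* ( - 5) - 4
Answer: C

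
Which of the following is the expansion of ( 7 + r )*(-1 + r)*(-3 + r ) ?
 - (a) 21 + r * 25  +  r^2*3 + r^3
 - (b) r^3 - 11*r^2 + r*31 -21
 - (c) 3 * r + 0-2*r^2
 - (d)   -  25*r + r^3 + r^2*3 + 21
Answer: d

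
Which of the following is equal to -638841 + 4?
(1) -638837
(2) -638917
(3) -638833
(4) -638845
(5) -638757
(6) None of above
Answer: 1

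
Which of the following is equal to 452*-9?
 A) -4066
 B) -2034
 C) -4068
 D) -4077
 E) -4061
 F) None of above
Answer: C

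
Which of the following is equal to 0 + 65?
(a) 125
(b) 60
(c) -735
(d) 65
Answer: d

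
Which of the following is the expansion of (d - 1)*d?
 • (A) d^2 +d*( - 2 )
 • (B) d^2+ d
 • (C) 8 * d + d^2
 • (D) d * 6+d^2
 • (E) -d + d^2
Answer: E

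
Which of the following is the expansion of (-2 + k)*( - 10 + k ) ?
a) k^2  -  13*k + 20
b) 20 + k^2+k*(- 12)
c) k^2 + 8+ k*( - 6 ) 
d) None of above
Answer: b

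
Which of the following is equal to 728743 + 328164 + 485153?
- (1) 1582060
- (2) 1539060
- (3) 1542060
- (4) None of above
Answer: 3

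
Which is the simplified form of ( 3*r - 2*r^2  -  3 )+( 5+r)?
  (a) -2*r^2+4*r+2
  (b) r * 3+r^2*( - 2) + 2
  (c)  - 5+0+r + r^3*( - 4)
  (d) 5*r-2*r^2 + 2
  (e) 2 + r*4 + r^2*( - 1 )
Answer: a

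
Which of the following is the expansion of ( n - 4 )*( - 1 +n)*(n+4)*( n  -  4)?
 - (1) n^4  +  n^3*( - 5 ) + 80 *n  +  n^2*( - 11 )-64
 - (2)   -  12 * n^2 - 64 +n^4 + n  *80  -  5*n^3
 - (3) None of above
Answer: 2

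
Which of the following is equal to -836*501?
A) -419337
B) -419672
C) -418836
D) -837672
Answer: C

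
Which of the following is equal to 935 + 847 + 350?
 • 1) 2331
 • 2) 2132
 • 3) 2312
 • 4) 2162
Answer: 2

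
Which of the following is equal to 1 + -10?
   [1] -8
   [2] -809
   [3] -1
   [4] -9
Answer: 4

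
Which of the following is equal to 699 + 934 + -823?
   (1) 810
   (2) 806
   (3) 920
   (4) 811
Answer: 1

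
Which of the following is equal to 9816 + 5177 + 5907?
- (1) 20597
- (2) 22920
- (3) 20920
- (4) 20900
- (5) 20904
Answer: 4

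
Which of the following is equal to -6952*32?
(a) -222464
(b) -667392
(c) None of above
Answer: a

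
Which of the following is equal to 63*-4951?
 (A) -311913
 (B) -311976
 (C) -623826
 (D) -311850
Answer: A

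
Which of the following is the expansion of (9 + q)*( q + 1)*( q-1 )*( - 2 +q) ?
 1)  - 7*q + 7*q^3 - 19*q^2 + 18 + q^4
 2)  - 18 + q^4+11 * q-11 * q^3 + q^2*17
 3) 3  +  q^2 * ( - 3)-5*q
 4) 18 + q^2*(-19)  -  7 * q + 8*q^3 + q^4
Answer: 1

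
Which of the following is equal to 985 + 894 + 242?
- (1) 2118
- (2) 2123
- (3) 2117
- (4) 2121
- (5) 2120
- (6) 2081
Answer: 4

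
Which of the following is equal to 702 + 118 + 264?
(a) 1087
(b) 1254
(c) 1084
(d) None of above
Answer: c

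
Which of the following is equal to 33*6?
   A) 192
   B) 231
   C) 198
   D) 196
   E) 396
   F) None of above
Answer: C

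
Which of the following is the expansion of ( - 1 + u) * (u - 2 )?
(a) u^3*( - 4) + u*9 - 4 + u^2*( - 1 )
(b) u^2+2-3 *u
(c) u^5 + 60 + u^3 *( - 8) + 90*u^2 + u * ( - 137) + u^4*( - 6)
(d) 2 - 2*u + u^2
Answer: b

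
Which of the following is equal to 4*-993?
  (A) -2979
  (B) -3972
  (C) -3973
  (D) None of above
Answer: B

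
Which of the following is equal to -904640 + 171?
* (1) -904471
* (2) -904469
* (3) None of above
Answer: 2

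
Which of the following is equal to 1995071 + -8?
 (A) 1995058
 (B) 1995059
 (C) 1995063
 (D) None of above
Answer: C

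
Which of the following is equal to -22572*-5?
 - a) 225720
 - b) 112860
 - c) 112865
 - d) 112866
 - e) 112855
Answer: b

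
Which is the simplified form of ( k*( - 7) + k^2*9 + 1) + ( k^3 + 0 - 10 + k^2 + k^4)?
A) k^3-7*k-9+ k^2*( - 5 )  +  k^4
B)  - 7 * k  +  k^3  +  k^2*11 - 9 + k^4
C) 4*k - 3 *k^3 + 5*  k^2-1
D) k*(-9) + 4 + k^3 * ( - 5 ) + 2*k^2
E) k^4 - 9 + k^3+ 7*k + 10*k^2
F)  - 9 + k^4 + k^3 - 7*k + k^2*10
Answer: F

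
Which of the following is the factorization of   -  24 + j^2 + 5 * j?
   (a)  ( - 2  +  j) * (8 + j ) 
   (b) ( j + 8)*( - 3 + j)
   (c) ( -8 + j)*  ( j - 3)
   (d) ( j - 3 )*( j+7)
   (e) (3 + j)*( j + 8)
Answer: b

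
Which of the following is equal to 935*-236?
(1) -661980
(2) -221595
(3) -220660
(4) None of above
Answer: 3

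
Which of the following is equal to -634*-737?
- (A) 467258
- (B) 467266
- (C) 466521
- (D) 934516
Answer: A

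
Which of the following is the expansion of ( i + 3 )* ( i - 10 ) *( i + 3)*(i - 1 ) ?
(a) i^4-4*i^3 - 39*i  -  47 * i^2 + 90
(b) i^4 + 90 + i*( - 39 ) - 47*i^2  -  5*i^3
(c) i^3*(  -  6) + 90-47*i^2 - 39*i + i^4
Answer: b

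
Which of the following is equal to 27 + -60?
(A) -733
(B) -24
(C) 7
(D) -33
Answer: D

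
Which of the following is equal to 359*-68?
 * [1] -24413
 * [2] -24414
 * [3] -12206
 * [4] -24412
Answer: 4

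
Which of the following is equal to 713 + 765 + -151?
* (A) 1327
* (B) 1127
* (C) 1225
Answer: A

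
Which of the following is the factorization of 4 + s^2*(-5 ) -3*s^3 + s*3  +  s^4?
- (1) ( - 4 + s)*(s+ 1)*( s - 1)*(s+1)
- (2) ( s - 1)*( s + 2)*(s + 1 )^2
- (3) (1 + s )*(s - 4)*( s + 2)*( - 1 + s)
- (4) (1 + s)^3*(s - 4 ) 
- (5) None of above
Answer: 1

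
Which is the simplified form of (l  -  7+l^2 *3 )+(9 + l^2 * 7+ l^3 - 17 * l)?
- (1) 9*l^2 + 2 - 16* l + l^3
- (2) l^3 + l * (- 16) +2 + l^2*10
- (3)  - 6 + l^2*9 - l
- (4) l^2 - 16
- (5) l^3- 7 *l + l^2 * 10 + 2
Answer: 2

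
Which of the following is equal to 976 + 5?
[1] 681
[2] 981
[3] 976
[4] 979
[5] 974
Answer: 2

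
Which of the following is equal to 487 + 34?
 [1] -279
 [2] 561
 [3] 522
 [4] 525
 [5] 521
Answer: 5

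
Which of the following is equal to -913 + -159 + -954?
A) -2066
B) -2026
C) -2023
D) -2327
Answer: B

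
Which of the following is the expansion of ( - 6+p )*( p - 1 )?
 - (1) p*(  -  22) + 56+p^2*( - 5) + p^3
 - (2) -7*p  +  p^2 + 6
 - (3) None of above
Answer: 2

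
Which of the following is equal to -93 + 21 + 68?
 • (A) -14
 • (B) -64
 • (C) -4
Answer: C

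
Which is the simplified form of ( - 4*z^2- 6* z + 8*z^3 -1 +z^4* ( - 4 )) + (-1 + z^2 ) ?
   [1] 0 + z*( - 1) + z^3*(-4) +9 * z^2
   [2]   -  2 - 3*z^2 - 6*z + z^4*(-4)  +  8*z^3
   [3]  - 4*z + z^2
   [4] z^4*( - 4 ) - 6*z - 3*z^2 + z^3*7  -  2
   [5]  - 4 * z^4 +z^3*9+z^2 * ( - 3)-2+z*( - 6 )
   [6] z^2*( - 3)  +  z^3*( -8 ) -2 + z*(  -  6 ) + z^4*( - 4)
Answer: 2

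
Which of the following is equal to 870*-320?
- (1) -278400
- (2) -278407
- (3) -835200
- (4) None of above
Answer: 1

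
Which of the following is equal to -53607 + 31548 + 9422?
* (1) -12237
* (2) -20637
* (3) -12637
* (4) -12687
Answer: 3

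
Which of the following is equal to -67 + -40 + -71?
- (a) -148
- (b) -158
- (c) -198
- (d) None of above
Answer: d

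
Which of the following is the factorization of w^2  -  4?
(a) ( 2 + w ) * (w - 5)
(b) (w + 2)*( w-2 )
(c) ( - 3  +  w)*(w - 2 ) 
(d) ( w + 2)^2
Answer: b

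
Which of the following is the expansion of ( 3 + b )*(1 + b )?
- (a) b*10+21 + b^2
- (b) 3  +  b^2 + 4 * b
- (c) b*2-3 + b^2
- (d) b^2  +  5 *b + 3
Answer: b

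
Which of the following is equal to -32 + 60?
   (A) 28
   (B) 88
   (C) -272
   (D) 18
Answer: A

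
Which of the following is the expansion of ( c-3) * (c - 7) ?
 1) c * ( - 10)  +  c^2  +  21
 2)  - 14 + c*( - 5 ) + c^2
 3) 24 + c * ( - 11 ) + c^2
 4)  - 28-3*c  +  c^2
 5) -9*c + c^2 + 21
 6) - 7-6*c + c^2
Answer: 1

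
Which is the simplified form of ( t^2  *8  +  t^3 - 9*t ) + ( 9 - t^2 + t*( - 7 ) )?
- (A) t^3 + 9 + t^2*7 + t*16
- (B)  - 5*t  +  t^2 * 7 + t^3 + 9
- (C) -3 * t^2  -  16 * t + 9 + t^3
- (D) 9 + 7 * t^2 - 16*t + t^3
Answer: D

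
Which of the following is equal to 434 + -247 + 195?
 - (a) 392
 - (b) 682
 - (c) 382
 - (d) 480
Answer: c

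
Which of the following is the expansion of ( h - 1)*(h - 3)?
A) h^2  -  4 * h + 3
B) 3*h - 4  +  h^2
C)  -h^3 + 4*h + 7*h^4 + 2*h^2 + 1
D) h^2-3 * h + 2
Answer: A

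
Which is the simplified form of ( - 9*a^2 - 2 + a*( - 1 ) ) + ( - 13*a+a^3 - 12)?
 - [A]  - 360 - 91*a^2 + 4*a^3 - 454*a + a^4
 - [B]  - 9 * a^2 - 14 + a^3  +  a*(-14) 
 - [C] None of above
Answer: B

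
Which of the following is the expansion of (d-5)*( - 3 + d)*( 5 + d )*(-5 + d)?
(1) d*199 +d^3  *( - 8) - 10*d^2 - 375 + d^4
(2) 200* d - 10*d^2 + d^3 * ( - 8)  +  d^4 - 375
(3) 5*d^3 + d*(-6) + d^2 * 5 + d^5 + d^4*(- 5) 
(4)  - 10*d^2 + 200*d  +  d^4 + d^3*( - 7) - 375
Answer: 2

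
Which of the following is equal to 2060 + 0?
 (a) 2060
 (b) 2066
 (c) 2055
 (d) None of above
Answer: a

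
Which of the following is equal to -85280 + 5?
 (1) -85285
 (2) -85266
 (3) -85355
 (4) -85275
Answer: 4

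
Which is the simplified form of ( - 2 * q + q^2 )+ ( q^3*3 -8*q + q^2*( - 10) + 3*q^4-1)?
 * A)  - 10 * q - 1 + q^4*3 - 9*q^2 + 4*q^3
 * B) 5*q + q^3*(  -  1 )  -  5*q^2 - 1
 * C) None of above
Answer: C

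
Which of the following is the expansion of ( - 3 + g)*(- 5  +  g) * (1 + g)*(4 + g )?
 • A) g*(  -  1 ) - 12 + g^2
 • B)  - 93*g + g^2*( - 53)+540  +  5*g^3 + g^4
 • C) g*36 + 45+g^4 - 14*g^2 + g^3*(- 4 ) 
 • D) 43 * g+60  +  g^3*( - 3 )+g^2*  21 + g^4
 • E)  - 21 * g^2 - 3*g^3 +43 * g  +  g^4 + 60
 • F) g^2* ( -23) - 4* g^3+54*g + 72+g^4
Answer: E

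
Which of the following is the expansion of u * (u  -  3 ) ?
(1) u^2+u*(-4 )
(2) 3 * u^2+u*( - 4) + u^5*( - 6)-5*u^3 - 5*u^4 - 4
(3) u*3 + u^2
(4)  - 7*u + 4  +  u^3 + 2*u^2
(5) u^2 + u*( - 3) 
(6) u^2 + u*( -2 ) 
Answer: 5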